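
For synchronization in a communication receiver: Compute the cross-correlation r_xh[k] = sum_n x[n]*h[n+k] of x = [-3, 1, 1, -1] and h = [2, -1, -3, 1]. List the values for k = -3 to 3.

Both sequences indexed from 0 and zero outside their support.
Lags with overlap: k = -3 to 3.
  r_xh[-3] = x[3]*h[0] = -2
  r_xh[-2] = x[2]*h[0] + x[3]*h[1] = 3
  r_xh[-1] = x[1]*h[0] + x[2]*h[1] + x[3]*h[2] = 4
  r_xh[0] = x[0]*h[0] + x[1]*h[1] + x[2]*h[2] + x[3]*h[3] = -11
  r_xh[1] = x[0]*h[1] + x[1]*h[2] + x[2]*h[3] = 1
  r_xh[2] = x[0]*h[2] + x[1]*h[3] = 10
  r_xh[3] = x[0]*h[3] = -3
r_xh = [-2, 3, 4, -11, 1, 10, -3] (for k = -3, ..., 3)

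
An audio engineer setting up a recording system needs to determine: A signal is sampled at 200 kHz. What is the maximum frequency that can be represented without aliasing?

The maximum frequency that can be represented without aliasing
is the Nyquist frequency: f_max = f_s / 2 = 200 kHz / 2 = 100 kHz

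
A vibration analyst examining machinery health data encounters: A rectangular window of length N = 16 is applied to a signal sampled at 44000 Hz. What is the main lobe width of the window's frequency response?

For a rectangular window of length N,
the main lobe width in frequency is 2*f_s/N.
= 2*44000/16 = 5500 Hz
This determines the minimum frequency separation for resolving two sinusoids.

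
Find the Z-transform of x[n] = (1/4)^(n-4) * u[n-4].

Time-shifting property: if X(z) = Z{x[n]}, then Z{x[n-d]} = z^(-d) * X(z)
X(z) = z/(z - 1/4) for x[n] = (1/4)^n * u[n]
Z{x[n-4]} = z^(-4) * z/(z - 1/4) = z^(-3)/(z - 1/4)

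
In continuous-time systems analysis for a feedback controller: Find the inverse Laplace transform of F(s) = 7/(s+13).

Standard pair: k/(s+a) <-> k*e^(-at)*u(t)
With k=7, a=13: f(t) = 7*e^(-13t)*u(t)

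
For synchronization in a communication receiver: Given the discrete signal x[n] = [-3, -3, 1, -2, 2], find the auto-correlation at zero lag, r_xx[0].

The auto-correlation at zero lag r_xx[0] equals the signal energy.
r_xx[0] = sum of x[n]^2 = (-3)^2 + (-3)^2 + 1^2 + (-2)^2 + 2^2
= 9 + 9 + 1 + 4 + 4 = 27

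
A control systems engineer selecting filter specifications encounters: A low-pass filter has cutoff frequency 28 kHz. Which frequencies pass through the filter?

A low-pass filter passes all frequencies below the cutoff frequency 28 kHz and attenuates higher frequencies.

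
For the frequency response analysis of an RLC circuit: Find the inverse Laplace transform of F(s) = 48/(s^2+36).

Standard pair: w/(s^2+w^2) <-> sin(wt)*u(t)
Recognize w^2 = 36, so w = 6; numerator 48 = 8*6.
f(t) = 8*sin(6t)*u(t)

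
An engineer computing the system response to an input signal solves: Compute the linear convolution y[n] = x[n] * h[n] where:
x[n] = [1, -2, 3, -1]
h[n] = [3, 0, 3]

y[n] = sum_k x[k]*h[n-k]. Output length = len(x) + len(h) - 1 = 4 + 3 - 1 = 6.
y[0] = 1*3 = 3
y[1] = -2*3 + 1*0 = -6
y[2] = 3*3 + -2*0 + 1*3 = 12
y[3] = -1*3 + 3*0 + -2*3 = -9
y[4] = -1*0 + 3*3 = 9
y[5] = -1*3 = -3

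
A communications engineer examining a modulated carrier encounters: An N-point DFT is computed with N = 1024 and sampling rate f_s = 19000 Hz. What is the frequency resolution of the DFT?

DFT frequency resolution = f_s / N
= 19000 / 1024 = 2375/128 Hz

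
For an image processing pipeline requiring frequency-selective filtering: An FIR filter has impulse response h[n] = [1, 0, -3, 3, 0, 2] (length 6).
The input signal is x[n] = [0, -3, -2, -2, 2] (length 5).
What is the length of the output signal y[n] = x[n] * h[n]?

For linear convolution, the output length is:
len(y) = len(x) + len(h) - 1 = 5 + 6 - 1 = 10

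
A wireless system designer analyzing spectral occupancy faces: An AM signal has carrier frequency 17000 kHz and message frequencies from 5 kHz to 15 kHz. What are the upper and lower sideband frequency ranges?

Upper sideband (USB) = fc + [fm_low, fm_high] = 17000 + [5, 15] = [17005, 17015] kHz
Lower sideband (LSB) = fc - [fm_high, fm_low] = 17000 - [15, 5] = [16985, 16995] kHz
Total occupied spectrum: 16985 kHz to 17015 kHz (plus carrier at 17000 kHz)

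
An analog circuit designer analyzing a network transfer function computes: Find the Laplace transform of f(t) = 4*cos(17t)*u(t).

Standard pair: cos(wt)*u(t) <-> s/(s^2+w^2)
With w = 17: L{4*cos(17t)*u(t)} = 4s/(s^2+289)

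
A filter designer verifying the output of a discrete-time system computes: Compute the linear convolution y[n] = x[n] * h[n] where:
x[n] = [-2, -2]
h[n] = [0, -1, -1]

y[n] = sum_k x[k]*h[n-k]. Output length = len(x) + len(h) - 1 = 2 + 3 - 1 = 4.
y[0] = -2*0 = 0
y[1] = -2*0 + -2*-1 = 2
y[2] = -2*-1 + -2*-1 = 4
y[3] = -2*-1 = 2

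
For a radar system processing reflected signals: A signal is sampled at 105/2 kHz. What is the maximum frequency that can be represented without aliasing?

The maximum frequency that can be represented without aliasing
is the Nyquist frequency: f_max = f_s / 2 = 105/2 kHz / 2 = 105/4 kHz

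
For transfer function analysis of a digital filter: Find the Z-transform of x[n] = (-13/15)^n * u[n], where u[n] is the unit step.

The Z-transform of a^n * u[n] is z/(z-a) for |z| > |a|.
Here a = -13/15, so X(z) = z/(z - (-13/15)) = 15z/(15z + 13)
ROC: |z| > 13/15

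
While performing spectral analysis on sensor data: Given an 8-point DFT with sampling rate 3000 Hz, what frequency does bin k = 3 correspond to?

The frequency of DFT bin k is: f_k = k * f_s / N
f_3 = 3 * 3000 / 8 = 1125 Hz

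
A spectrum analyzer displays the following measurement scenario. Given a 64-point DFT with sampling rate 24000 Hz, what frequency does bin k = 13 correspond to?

The frequency of DFT bin k is: f_k = k * f_s / N
f_13 = 13 * 24000 / 64 = 4875 Hz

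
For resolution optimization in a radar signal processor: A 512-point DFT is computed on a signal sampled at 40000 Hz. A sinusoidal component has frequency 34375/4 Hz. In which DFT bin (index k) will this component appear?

DFT frequency resolution = f_s/N = 40000/512 = 625/8 Hz
Bin index k = f_signal / resolution = 34375/4 / 625/8 = 110
The signal frequency 34375/4 Hz falls in DFT bin k = 110.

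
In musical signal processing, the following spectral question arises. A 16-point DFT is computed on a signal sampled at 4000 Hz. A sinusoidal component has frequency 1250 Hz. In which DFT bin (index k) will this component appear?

DFT frequency resolution = f_s/N = 4000/16 = 250 Hz
Bin index k = f_signal / resolution = 1250 / 250 = 5
The signal frequency 1250 Hz falls in DFT bin k = 5.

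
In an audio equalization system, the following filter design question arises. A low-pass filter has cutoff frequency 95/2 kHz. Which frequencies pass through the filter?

A low-pass filter passes all frequencies below the cutoff frequency 95/2 kHz and attenuates higher frequencies.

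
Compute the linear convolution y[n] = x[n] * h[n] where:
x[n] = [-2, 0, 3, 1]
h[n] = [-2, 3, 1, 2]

y[n] = sum_k x[k]*h[n-k]. Output length = len(x) + len(h) - 1 = 4 + 4 - 1 = 7.
y[0] = -2*-2 = 4
y[1] = 0*-2 + -2*3 = -6
y[2] = 3*-2 + 0*3 + -2*1 = -8
y[3] = 1*-2 + 3*3 + 0*1 + -2*2 = 3
y[4] = 1*3 + 3*1 + 0*2 = 6
y[5] = 1*1 + 3*2 = 7
y[6] = 1*2 = 2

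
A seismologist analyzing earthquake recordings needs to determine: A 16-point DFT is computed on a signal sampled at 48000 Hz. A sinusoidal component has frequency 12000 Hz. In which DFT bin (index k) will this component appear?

DFT frequency resolution = f_s/N = 48000/16 = 3000 Hz
Bin index k = f_signal / resolution = 12000 / 3000 = 4
The signal frequency 12000 Hz falls in DFT bin k = 4.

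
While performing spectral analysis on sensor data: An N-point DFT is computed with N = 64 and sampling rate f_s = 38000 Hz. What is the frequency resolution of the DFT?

DFT frequency resolution = f_s / N
= 38000 / 64 = 2375/4 Hz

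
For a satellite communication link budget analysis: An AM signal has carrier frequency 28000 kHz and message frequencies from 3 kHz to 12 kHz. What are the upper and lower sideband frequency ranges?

Upper sideband (USB) = fc + [fm_low, fm_high] = 28000 + [3, 12] = [28003, 28012] kHz
Lower sideband (LSB) = fc - [fm_high, fm_low] = 28000 - [12, 3] = [27988, 27997] kHz
Total occupied spectrum: 27988 kHz to 28012 kHz (plus carrier at 28000 kHz)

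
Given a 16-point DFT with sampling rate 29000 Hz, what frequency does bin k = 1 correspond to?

The frequency of DFT bin k is: f_k = k * f_s / N
f_1 = 1 * 29000 / 16 = 3625/2 Hz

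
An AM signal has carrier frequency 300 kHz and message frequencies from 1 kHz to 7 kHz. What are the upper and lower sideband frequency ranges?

Upper sideband (USB) = fc + [fm_low, fm_high] = 300 + [1, 7] = [301, 307] kHz
Lower sideband (LSB) = fc - [fm_high, fm_low] = 300 - [7, 1] = [293, 299] kHz
Total occupied spectrum: 293 kHz to 307 kHz (plus carrier at 300 kHz)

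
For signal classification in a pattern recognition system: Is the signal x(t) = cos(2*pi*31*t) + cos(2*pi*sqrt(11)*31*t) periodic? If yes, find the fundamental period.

f1 = 31 Hz, f2 = 31*sqrt(11) Hz
Ratio f2/f1 = sqrt(11), which is irrational.
Since the frequency ratio is irrational, no common period exists.
The signal is not periodic.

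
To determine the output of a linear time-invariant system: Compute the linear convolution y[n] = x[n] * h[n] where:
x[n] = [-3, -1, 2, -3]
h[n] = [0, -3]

y[n] = sum_k x[k]*h[n-k]. Output length = len(x) + len(h) - 1 = 4 + 2 - 1 = 5.
y[0] = -3*0 = 0
y[1] = -1*0 + -3*-3 = 9
y[2] = 2*0 + -1*-3 = 3
y[3] = -3*0 + 2*-3 = -6
y[4] = -3*-3 = 9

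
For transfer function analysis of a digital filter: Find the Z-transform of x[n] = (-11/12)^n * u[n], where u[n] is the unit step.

The Z-transform of a^n * u[n] is z/(z-a) for |z| > |a|.
Here a = -11/12, so X(z) = z/(z - (-11/12)) = 12z/(12z + 11)
ROC: |z| > 11/12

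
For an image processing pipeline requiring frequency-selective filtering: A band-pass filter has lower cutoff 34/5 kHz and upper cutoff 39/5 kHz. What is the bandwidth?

Bandwidth = f_high - f_low
= 39/5 kHz - 34/5 kHz = 1 kHz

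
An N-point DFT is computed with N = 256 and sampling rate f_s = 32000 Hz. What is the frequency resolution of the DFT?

DFT frequency resolution = f_s / N
= 32000 / 256 = 125 Hz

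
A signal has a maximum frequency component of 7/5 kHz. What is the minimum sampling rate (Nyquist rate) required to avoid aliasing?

By the Nyquist-Shannon sampling theorem,
the minimum sampling rate (Nyquist rate) must be at least 2 * f_max.
Nyquist rate = 2 * 7/5 kHz = 14/5 kHz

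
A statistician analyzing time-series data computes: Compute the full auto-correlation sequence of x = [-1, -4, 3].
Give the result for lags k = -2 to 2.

r_xx[k] = sum_m x[m]*x[m+k], indexed from 0, for k = -2 to 2:
  r_xx[-2] = x[2]*x[0] = -3
  r_xx[-1] = x[1]*x[0] + x[2]*x[1] = -8
  r_xx[0] = x[0]*x[0] + x[1]*x[1] + x[2]*x[2] = 26
  r_xx[1] = x[0]*x[1] + x[1]*x[2] = -8
  r_xx[2] = x[0]*x[2] = -3
r_xx = [-3, -8, 26, -8, -3]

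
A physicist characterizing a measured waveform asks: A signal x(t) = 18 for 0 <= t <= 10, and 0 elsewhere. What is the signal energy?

Energy = integral of |x(t)|^2 dt over the signal duration
= 18^2 * 10 = 324 * 10 = 3240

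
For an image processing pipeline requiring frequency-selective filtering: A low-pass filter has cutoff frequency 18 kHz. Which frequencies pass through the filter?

A low-pass filter passes all frequencies below the cutoff frequency 18 kHz and attenuates higher frequencies.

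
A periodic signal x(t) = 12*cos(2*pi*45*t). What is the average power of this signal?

Average power of A*cos(wt) is A^2/2.
P = 12^2 / 2 = 144/2 = 72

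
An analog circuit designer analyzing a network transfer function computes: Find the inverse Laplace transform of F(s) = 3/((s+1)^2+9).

Standard pair: w/((s+a)^2+w^2) <-> e^(-at)*sin(wt)*u(t)
With a=1, w=3: f(t) = e^(-t)*sin(3t)*u(t)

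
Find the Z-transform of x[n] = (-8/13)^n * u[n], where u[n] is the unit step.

The Z-transform of a^n * u[n] is z/(z-a) for |z| > |a|.
Here a = -8/13, so X(z) = z/(z - (-8/13)) = 13z/(13z + 8)
ROC: |z| > 8/13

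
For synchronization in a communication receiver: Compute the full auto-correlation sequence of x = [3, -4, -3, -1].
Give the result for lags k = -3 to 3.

r_xx[k] = sum_m x[m]*x[m+k], indexed from 0, for k = -3 to 3:
  r_xx[-3] = x[3]*x[0] = -3
  r_xx[-2] = x[2]*x[0] + x[3]*x[1] = -5
  r_xx[-1] = x[1]*x[0] + x[2]*x[1] + x[3]*x[2] = 3
  r_xx[0] = x[0]*x[0] + x[1]*x[1] + x[2]*x[2] + x[3]*x[3] = 35
  r_xx[1] = x[0]*x[1] + x[1]*x[2] + x[2]*x[3] = 3
  r_xx[2] = x[0]*x[2] + x[1]*x[3] = -5
  r_xx[3] = x[0]*x[3] = -3
r_xx = [-3, -5, 3, 35, 3, -5, -3]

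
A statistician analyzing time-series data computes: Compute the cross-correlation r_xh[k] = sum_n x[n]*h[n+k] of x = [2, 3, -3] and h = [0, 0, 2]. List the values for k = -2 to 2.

Both sequences indexed from 0 and zero outside their support.
Lags with overlap: k = -2 to 2.
  r_xh[-2] = x[2]*h[0] = 0
  r_xh[-1] = x[1]*h[0] + x[2]*h[1] = 0
  r_xh[0] = x[0]*h[0] + x[1]*h[1] + x[2]*h[2] = -6
  r_xh[1] = x[0]*h[1] + x[1]*h[2] = 6
  r_xh[2] = x[0]*h[2] = 4
r_xh = [0, 0, -6, 6, 4] (for k = -2, ..., 2)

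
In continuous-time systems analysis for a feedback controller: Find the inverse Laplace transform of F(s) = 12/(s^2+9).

Standard pair: w/(s^2+w^2) <-> sin(wt)*u(t)
Recognize w^2 = 9, so w = 3; numerator 12 = 4*3.
f(t) = 4*sin(3t)*u(t)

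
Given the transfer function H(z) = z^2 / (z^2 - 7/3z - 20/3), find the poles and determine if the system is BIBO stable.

Poles are roots of the denominator: z^2 - 7/3z - 20/3 = 0.
Quadratic formula: z = [-(-7/3) +/- sqrt((-7/3)^2 - 4*(-20/3))] / 2
Discriminant = 49/9 + 80/3 = 289/9; sqrt = 17/3.
z = (7/3 +/- 17/3) / 2 => z = 4 or z = -5/3.
|p1| = 5/3, |p2| = 4.
For BIBO stability, all poles must lie inside the unit circle (|p| < 1).
System is UNSTABLE since at least one |p| >= 1.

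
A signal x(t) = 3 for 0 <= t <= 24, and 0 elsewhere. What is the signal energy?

Energy = integral of |x(t)|^2 dt over the signal duration
= 3^2 * 24 = 9 * 24 = 216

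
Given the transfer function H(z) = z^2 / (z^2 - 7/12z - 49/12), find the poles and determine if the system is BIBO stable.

Poles are roots of the denominator: z^2 - 7/12z - 49/12 = 0.
Quadratic formula: z = [-(-7/12) +/- sqrt((-7/12)^2 - 4*(-49/12))] / 2
Discriminant = 49/144 + 49/3 = 2401/144; sqrt = 49/12.
z = (7/12 +/- 49/12) / 2 => z = 7/3 or z = -7/4.
|p1| = 7/4, |p2| = 7/3.
For BIBO stability, all poles must lie inside the unit circle (|p| < 1).
System is UNSTABLE since at least one |p| >= 1.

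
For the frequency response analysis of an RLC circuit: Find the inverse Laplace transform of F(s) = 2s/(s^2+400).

Standard pair: s/(s^2+w^2) <-> cos(wt)*u(t)
With k=2, w=20: f(t) = 2*cos(20t)*u(t)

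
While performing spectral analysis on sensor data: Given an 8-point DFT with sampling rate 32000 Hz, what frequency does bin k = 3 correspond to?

The frequency of DFT bin k is: f_k = k * f_s / N
f_3 = 3 * 32000 / 8 = 12000 Hz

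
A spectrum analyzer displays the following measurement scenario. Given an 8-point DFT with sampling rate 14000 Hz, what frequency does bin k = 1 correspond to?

The frequency of DFT bin k is: f_k = k * f_s / N
f_1 = 1 * 14000 / 8 = 1750 Hz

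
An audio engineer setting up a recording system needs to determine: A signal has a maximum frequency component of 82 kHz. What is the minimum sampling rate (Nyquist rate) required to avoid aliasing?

By the Nyquist-Shannon sampling theorem,
the minimum sampling rate (Nyquist rate) must be at least 2 * f_max.
Nyquist rate = 2 * 82 kHz = 164 kHz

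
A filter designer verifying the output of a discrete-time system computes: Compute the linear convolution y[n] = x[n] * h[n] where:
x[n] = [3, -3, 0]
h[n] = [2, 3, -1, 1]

y[n] = sum_k x[k]*h[n-k]. Output length = len(x) + len(h) - 1 = 3 + 4 - 1 = 6.
y[0] = 3*2 = 6
y[1] = -3*2 + 3*3 = 3
y[2] = 0*2 + -3*3 + 3*-1 = -12
y[3] = 0*3 + -3*-1 + 3*1 = 6
y[4] = 0*-1 + -3*1 = -3
y[5] = 0*1 = 0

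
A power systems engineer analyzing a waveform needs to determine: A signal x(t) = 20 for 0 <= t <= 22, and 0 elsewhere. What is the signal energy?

Energy = integral of |x(t)|^2 dt over the signal duration
= 20^2 * 22 = 400 * 22 = 8800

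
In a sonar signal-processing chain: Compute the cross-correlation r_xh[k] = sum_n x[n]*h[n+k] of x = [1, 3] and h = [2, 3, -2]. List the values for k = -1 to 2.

Both sequences indexed from 0 and zero outside their support.
Lags with overlap: k = -1 to 2.
  r_xh[-1] = x[1]*h[0] = 6
  r_xh[0] = x[0]*h[0] + x[1]*h[1] = 11
  r_xh[1] = x[0]*h[1] + x[1]*h[2] = -3
  r_xh[2] = x[0]*h[2] = -2
r_xh = [6, 11, -3, -2] (for k = -1, ..., 2)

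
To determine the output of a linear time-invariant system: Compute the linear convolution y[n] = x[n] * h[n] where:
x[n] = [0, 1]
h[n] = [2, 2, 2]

y[n] = sum_k x[k]*h[n-k]. Output length = len(x) + len(h) - 1 = 2 + 3 - 1 = 4.
y[0] = 0*2 = 0
y[1] = 1*2 + 0*2 = 2
y[2] = 1*2 + 0*2 = 2
y[3] = 1*2 = 2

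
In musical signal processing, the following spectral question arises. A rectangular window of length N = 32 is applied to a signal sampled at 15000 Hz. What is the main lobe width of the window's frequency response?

For a rectangular window of length N,
the main lobe width in frequency is 2*f_s/N.
= 2*15000/32 = 1875/2 Hz
This determines the minimum frequency separation for resolving two sinusoids.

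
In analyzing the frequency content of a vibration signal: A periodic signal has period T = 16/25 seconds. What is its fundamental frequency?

The fundamental frequency is the reciprocal of the period.
f = 1/T = 1/(16/25) = 25/16 Hz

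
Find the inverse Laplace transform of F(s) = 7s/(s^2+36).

Standard pair: s/(s^2+w^2) <-> cos(wt)*u(t)
With k=7, w=6: f(t) = 7*cos(6t)*u(t)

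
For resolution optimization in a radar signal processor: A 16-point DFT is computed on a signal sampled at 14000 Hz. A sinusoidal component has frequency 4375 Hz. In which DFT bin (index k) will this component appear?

DFT frequency resolution = f_s/N = 14000/16 = 875 Hz
Bin index k = f_signal / resolution = 4375 / 875 = 5
The signal frequency 4375 Hz falls in DFT bin k = 5.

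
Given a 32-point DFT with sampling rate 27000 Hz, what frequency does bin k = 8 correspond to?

The frequency of DFT bin k is: f_k = k * f_s / N
f_8 = 8 * 27000 / 32 = 6750 Hz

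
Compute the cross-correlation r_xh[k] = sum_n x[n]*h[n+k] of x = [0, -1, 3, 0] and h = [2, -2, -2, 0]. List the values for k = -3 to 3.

Both sequences indexed from 0 and zero outside their support.
Lags with overlap: k = -3 to 3.
  r_xh[-3] = x[3]*h[0] = 0
  r_xh[-2] = x[2]*h[0] + x[3]*h[1] = 6
  r_xh[-1] = x[1]*h[0] + x[2]*h[1] + x[3]*h[2] = -8
  r_xh[0] = x[0]*h[0] + x[1]*h[1] + x[2]*h[2] + x[3]*h[3] = -4
  r_xh[1] = x[0]*h[1] + x[1]*h[2] + x[2]*h[3] = 2
  r_xh[2] = x[0]*h[2] + x[1]*h[3] = 0
  r_xh[3] = x[0]*h[3] = 0
r_xh = [0, 6, -8, -4, 2, 0, 0] (for k = -3, ..., 3)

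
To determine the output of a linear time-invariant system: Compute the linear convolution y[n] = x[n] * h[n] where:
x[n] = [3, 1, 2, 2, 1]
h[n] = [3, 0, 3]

y[n] = sum_k x[k]*h[n-k]. Output length = len(x) + len(h) - 1 = 5 + 3 - 1 = 7.
y[0] = 3*3 = 9
y[1] = 1*3 + 3*0 = 3
y[2] = 2*3 + 1*0 + 3*3 = 15
y[3] = 2*3 + 2*0 + 1*3 = 9
y[4] = 1*3 + 2*0 + 2*3 = 9
y[5] = 1*0 + 2*3 = 6
y[6] = 1*3 = 3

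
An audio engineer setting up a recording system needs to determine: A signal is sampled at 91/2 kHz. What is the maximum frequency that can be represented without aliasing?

The maximum frequency that can be represented without aliasing
is the Nyquist frequency: f_max = f_s / 2 = 91/2 kHz / 2 = 91/4 kHz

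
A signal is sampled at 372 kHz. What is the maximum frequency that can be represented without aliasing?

The maximum frequency that can be represented without aliasing
is the Nyquist frequency: f_max = f_s / 2 = 372 kHz / 2 = 186 kHz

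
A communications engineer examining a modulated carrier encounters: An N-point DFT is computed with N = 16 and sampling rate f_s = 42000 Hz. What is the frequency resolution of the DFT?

DFT frequency resolution = f_s / N
= 42000 / 16 = 2625 Hz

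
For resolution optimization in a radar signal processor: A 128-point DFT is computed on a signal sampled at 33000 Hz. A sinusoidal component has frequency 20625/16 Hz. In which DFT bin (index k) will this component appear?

DFT frequency resolution = f_s/N = 33000/128 = 4125/16 Hz
Bin index k = f_signal / resolution = 20625/16 / 4125/16 = 5
The signal frequency 20625/16 Hz falls in DFT bin k = 5.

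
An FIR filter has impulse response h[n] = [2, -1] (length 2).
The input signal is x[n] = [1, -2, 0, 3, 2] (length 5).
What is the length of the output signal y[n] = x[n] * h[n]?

For linear convolution, the output length is:
len(y) = len(x) + len(h) - 1 = 5 + 2 - 1 = 6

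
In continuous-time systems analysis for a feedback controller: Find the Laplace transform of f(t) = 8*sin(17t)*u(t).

Standard pair: sin(wt)*u(t) <-> w/(s^2+w^2)
With w = 17: L{8*sin(17t)*u(t)} = 136/(s^2+289)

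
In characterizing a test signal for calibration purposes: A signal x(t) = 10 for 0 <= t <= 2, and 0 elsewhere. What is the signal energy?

Energy = integral of |x(t)|^2 dt over the signal duration
= 10^2 * 2 = 100 * 2 = 200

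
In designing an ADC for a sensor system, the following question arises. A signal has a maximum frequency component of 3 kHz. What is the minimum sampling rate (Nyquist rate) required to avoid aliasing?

By the Nyquist-Shannon sampling theorem,
the minimum sampling rate (Nyquist rate) must be at least 2 * f_max.
Nyquist rate = 2 * 3 kHz = 6 kHz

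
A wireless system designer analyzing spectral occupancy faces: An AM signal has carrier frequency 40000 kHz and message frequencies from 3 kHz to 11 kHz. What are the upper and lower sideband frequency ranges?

Upper sideband (USB) = fc + [fm_low, fm_high] = 40000 + [3, 11] = [40003, 40011] kHz
Lower sideband (LSB) = fc - [fm_high, fm_low] = 40000 - [11, 3] = [39989, 39997] kHz
Total occupied spectrum: 39989 kHz to 40011 kHz (plus carrier at 40000 kHz)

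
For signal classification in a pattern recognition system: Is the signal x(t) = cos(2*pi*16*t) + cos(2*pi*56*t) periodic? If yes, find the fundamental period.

f1 = 16 Hz, f2 = 56 Hz
Period T1 = 1/16, T2 = 1/56
Ratio T1/T2 = 56/16, which is rational.
The signal is periodic with fundamental period T = 1/GCD(16,56) = 1/8 s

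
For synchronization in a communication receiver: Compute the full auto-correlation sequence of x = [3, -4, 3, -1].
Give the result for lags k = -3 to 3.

r_xx[k] = sum_m x[m]*x[m+k], indexed from 0, for k = -3 to 3:
  r_xx[-3] = x[3]*x[0] = -3
  r_xx[-2] = x[2]*x[0] + x[3]*x[1] = 13
  r_xx[-1] = x[1]*x[0] + x[2]*x[1] + x[3]*x[2] = -27
  r_xx[0] = x[0]*x[0] + x[1]*x[1] + x[2]*x[2] + x[3]*x[3] = 35
  r_xx[1] = x[0]*x[1] + x[1]*x[2] + x[2]*x[3] = -27
  r_xx[2] = x[0]*x[2] + x[1]*x[3] = 13
  r_xx[3] = x[0]*x[3] = -3
r_xx = [-3, 13, -27, 35, -27, 13, -3]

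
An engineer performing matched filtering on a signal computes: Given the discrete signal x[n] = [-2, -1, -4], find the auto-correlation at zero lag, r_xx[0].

The auto-correlation at zero lag r_xx[0] equals the signal energy.
r_xx[0] = sum of x[n]^2 = (-2)^2 + (-1)^2 + (-4)^2
= 4 + 1 + 16 = 21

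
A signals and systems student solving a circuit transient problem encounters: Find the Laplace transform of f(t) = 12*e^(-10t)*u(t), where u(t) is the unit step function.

Standard Laplace transform pair:
e^(-at)*u(t) <-> 1/(s+a)
With a = 10: L{12*e^(-10t)*u(t)} = 12/(s+10), ROC: Re(s) > -10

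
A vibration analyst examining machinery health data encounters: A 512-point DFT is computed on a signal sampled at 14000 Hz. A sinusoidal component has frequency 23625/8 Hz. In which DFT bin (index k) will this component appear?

DFT frequency resolution = f_s/N = 14000/512 = 875/32 Hz
Bin index k = f_signal / resolution = 23625/8 / 875/32 = 108
The signal frequency 23625/8 Hz falls in DFT bin k = 108.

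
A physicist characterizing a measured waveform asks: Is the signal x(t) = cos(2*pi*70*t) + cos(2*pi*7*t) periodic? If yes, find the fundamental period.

f1 = 70 Hz, f2 = 7 Hz
Period T1 = 1/70, T2 = 1/7
Ratio T1/T2 = 7/70, which is rational.
The signal is periodic with fundamental period T = 1/GCD(70,7) = 1/7 s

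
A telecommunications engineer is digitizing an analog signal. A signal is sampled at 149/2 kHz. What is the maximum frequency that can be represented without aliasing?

The maximum frequency that can be represented without aliasing
is the Nyquist frequency: f_max = f_s / 2 = 149/2 kHz / 2 = 149/4 kHz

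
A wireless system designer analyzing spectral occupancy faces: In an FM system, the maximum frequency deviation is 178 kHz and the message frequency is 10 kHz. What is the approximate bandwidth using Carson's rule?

Carson's rule: BW = 2*(delta_f + f_m)
= 2*(178 + 10) kHz = 376 kHz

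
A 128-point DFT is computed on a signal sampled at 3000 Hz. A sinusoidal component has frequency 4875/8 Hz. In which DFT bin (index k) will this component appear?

DFT frequency resolution = f_s/N = 3000/128 = 375/16 Hz
Bin index k = f_signal / resolution = 4875/8 / 375/16 = 26
The signal frequency 4875/8 Hz falls in DFT bin k = 26.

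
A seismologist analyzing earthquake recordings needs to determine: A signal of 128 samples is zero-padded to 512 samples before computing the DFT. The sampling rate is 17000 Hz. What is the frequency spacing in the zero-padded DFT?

Original DFT: N = 128, resolution = f_s/N = 17000/128 = 2125/16 Hz
Zero-padded DFT: N = 512, resolution = f_s/N = 17000/512 = 2125/64 Hz
Zero-padding interpolates the spectrum (finer frequency grid)
but does NOT improve the true spectral resolution (ability to resolve close frequencies).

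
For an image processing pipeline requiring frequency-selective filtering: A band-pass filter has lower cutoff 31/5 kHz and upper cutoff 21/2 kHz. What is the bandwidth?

Bandwidth = f_high - f_low
= 21/2 kHz - 31/5 kHz = 43/10 kHz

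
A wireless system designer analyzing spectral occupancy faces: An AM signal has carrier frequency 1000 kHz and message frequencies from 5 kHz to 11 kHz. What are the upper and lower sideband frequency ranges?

Upper sideband (USB) = fc + [fm_low, fm_high] = 1000 + [5, 11] = [1005, 1011] kHz
Lower sideband (LSB) = fc - [fm_high, fm_low] = 1000 - [11, 5] = [989, 995] kHz
Total occupied spectrum: 989 kHz to 1011 kHz (plus carrier at 1000 kHz)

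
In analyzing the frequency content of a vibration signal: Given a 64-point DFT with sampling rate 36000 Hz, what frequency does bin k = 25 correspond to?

The frequency of DFT bin k is: f_k = k * f_s / N
f_25 = 25 * 36000 / 64 = 28125/2 Hz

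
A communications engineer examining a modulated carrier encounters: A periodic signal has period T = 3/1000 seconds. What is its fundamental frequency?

The fundamental frequency is the reciprocal of the period.
f = 1/T = 1/(3/1000) = 1000/3 Hz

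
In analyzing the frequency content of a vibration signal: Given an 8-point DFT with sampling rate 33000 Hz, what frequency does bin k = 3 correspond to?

The frequency of DFT bin k is: f_k = k * f_s / N
f_3 = 3 * 33000 / 8 = 12375 Hz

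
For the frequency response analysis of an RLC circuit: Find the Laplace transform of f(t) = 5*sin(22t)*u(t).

Standard pair: sin(wt)*u(t) <-> w/(s^2+w^2)
With w = 22: L{5*sin(22t)*u(t)} = 110/(s^2+484)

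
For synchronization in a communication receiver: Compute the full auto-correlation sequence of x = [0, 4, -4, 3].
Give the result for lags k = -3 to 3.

r_xx[k] = sum_m x[m]*x[m+k], indexed from 0, for k = -3 to 3:
  r_xx[-3] = x[3]*x[0] = 0
  r_xx[-2] = x[2]*x[0] + x[3]*x[1] = 12
  r_xx[-1] = x[1]*x[0] + x[2]*x[1] + x[3]*x[2] = -28
  r_xx[0] = x[0]*x[0] + x[1]*x[1] + x[2]*x[2] + x[3]*x[3] = 41
  r_xx[1] = x[0]*x[1] + x[1]*x[2] + x[2]*x[3] = -28
  r_xx[2] = x[0]*x[2] + x[1]*x[3] = 12
  r_xx[3] = x[0]*x[3] = 0
r_xx = [0, 12, -28, 41, -28, 12, 0]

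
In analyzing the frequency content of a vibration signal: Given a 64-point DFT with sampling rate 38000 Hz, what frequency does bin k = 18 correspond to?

The frequency of DFT bin k is: f_k = k * f_s / N
f_18 = 18 * 38000 / 64 = 21375/2 Hz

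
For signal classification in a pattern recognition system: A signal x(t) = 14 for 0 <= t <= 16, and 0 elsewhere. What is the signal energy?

Energy = integral of |x(t)|^2 dt over the signal duration
= 14^2 * 16 = 196 * 16 = 3136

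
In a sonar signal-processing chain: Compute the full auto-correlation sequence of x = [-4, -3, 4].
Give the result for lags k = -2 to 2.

r_xx[k] = sum_m x[m]*x[m+k], indexed from 0, for k = -2 to 2:
  r_xx[-2] = x[2]*x[0] = -16
  r_xx[-1] = x[1]*x[0] + x[2]*x[1] = 0
  r_xx[0] = x[0]*x[0] + x[1]*x[1] + x[2]*x[2] = 41
  r_xx[1] = x[0]*x[1] + x[1]*x[2] = 0
  r_xx[2] = x[0]*x[2] = -16
r_xx = [-16, 0, 41, 0, -16]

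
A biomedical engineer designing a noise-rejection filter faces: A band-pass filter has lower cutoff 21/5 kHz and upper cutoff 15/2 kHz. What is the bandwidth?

Bandwidth = f_high - f_low
= 15/2 kHz - 21/5 kHz = 33/10 kHz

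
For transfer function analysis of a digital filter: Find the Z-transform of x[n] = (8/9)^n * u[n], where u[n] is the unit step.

The Z-transform of a^n * u[n] is z/(z-a) for |z| > |a|.
Here a = 8/9, so X(z) = z/(z - (8/9)) = 9z/(9z - 8)
ROC: |z| > 8/9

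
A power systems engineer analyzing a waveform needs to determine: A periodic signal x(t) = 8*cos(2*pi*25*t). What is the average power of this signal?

Average power of A*cos(wt) is A^2/2.
P = 8^2 / 2 = 64/2 = 32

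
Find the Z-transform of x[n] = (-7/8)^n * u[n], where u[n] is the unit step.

The Z-transform of a^n * u[n] is z/(z-a) for |z| > |a|.
Here a = -7/8, so X(z) = z/(z - (-7/8)) = 8z/(8z + 7)
ROC: |z| > 7/8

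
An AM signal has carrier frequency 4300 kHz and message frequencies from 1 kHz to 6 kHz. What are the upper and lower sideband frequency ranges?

Upper sideband (USB) = fc + [fm_low, fm_high] = 4300 + [1, 6] = [4301, 4306] kHz
Lower sideband (LSB) = fc - [fm_high, fm_low] = 4300 - [6, 1] = [4294, 4299] kHz
Total occupied spectrum: 4294 kHz to 4306 kHz (plus carrier at 4300 kHz)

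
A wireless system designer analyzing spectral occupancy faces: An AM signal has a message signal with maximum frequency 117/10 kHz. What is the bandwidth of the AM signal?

In AM (double-sideband), the bandwidth is twice the message frequency.
BW = 2 * f_m = 2 * 117/10 kHz = 117/5 kHz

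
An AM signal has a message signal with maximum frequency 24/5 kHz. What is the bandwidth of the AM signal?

In AM (double-sideband), the bandwidth is twice the message frequency.
BW = 2 * f_m = 2 * 24/5 kHz = 48/5 kHz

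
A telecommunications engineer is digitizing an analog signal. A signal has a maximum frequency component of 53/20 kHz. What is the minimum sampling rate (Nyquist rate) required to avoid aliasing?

By the Nyquist-Shannon sampling theorem,
the minimum sampling rate (Nyquist rate) must be at least 2 * f_max.
Nyquist rate = 2 * 53/20 kHz = 53/10 kHz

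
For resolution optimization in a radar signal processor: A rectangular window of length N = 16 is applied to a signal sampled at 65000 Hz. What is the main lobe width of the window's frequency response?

For a rectangular window of length N,
the main lobe width in frequency is 2*f_s/N.
= 2*65000/16 = 8125 Hz
This determines the minimum frequency separation for resolving two sinusoids.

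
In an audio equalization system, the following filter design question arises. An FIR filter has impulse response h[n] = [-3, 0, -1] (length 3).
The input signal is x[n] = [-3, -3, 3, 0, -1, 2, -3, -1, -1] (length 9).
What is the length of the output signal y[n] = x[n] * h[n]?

For linear convolution, the output length is:
len(y) = len(x) + len(h) - 1 = 9 + 3 - 1 = 11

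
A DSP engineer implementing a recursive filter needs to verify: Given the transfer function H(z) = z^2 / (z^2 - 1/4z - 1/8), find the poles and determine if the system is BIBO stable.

Poles are roots of the denominator: z^2 - 1/4z - 1/8 = 0.
Quadratic formula: z = [-(-1/4) +/- sqrt((-1/4)^2 - 4*(-1/8))] / 2
Discriminant = 1/16 + 1/2 = 9/16; sqrt = 3/4.
z = (1/4 +/- 3/4) / 2 => z = 1/2 or z = -1/4.
|p1| = 1/4, |p2| = 1/2.
For BIBO stability, all poles must lie inside the unit circle (|p| < 1).
System is STABLE since both |p| < 1.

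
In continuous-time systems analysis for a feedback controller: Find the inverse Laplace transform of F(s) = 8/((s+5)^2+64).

Standard pair: w/((s+a)^2+w^2) <-> e^(-at)*sin(wt)*u(t)
With a=5, w=8: f(t) = e^(-5t)*sin(8t)*u(t)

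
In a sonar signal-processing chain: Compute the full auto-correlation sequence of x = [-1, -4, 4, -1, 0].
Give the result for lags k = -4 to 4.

r_xx[k] = sum_m x[m]*x[m+k], indexed from 0, for k = -4 to 4:
  r_xx[-4] = x[4]*x[0] = 0
  r_xx[-3] = x[3]*x[0] + x[4]*x[1] = 1
  r_xx[-2] = x[2]*x[0] + x[3]*x[1] + x[4]*x[2] = 0
  r_xx[-1] = x[1]*x[0] + x[2]*x[1] + x[3]*x[2] + x[4]*x[3] = -16
  r_xx[0] = x[0]*x[0] + x[1]*x[1] + x[2]*x[2] + x[3]*x[3] + x[4]*x[4] = 34
  r_xx[1] = x[0]*x[1] + x[1]*x[2] + x[2]*x[3] + x[3]*x[4] = -16
  r_xx[2] = x[0]*x[2] + x[1]*x[3] + x[2]*x[4] = 0
  r_xx[3] = x[0]*x[3] + x[1]*x[4] = 1
  r_xx[4] = x[0]*x[4] = 0
r_xx = [0, 1, 0, -16, 34, -16, 0, 1, 0]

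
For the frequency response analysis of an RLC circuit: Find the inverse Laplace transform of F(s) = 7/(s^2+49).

Standard pair: w/(s^2+w^2) <-> sin(wt)*u(t)
Recognize w^2 = 49, so w = 7; numerator 7 = 1*7.
f(t) = sin(7t)*u(t)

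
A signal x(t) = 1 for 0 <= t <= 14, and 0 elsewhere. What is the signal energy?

Energy = integral of |x(t)|^2 dt over the signal duration
= 1^2 * 14 = 1 * 14 = 14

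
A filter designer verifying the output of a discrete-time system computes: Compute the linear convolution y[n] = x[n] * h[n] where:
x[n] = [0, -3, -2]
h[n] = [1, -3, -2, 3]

y[n] = sum_k x[k]*h[n-k]. Output length = len(x) + len(h) - 1 = 3 + 4 - 1 = 6.
y[0] = 0*1 = 0
y[1] = -3*1 + 0*-3 = -3
y[2] = -2*1 + -3*-3 + 0*-2 = 7
y[3] = -2*-3 + -3*-2 + 0*3 = 12
y[4] = -2*-2 + -3*3 = -5
y[5] = -2*3 = -6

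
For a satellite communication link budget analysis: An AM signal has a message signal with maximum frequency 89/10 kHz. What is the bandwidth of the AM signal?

In AM (double-sideband), the bandwidth is twice the message frequency.
BW = 2 * f_m = 2 * 89/10 kHz = 89/5 kHz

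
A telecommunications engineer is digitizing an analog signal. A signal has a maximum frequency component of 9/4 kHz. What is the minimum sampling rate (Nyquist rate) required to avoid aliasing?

By the Nyquist-Shannon sampling theorem,
the minimum sampling rate (Nyquist rate) must be at least 2 * f_max.
Nyquist rate = 2 * 9/4 kHz = 9/2 kHz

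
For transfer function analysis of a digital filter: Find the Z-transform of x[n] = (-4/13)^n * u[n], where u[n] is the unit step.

The Z-transform of a^n * u[n] is z/(z-a) for |z| > |a|.
Here a = -4/13, so X(z) = z/(z - (-4/13)) = 13z/(13z + 4)
ROC: |z| > 4/13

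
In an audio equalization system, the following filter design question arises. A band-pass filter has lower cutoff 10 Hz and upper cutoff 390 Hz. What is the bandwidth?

Bandwidth = f_high - f_low
= 390 Hz - 10 Hz = 380 Hz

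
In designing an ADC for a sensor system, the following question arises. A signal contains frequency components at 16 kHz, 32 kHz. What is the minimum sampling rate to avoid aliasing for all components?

The highest frequency component is f_max = 32 kHz.
Nyquist rate = 2 * f_max = 2 * 32 kHz = 64 kHz.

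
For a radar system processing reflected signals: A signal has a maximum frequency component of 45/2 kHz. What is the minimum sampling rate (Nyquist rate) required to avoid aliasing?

By the Nyquist-Shannon sampling theorem,
the minimum sampling rate (Nyquist rate) must be at least 2 * f_max.
Nyquist rate = 2 * 45/2 kHz = 45 kHz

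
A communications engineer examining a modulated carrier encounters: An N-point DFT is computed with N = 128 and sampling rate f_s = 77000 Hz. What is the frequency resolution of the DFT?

DFT frequency resolution = f_s / N
= 77000 / 128 = 9625/16 Hz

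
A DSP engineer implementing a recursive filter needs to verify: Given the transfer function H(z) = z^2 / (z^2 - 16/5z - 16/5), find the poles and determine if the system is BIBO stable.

Poles are roots of the denominator: z^2 - 16/5z - 16/5 = 0.
Quadratic formula: z = [-(-16/5) +/- sqrt((-16/5)^2 - 4*(-16/5))] / 2
Discriminant = 256/25 + 64/5 = 576/25; sqrt = 24/5.
z = (16/5 +/- 24/5) / 2 => z = 4 or z = -4/5.
|p1| = 4, |p2| = 4/5.
For BIBO stability, all poles must lie inside the unit circle (|p| < 1).
System is UNSTABLE since at least one |p| >= 1.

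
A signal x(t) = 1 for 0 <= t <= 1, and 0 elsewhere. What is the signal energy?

Energy = integral of |x(t)|^2 dt over the signal duration
= 1^2 * 1 = 1 * 1 = 1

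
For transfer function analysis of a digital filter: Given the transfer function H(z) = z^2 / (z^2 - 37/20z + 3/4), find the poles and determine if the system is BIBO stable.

Poles are roots of the denominator: z^2 - 37/20z + 3/4 = 0.
Quadratic formula: z = [-(-37/20) +/- sqrt((-37/20)^2 - 4*(3/4))] / 2
Discriminant = 1369/400 - 3 = 169/400; sqrt = 13/20.
z = (37/20 +/- 13/20) / 2 => z = 5/4 or z = 3/5.
|p1| = 5/4, |p2| = 3/5.
For BIBO stability, all poles must lie inside the unit circle (|p| < 1).
System is UNSTABLE since at least one |p| >= 1.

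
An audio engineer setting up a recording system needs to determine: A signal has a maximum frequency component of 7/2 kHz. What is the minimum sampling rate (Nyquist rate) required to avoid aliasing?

By the Nyquist-Shannon sampling theorem,
the minimum sampling rate (Nyquist rate) must be at least 2 * f_max.
Nyquist rate = 2 * 7/2 kHz = 7 kHz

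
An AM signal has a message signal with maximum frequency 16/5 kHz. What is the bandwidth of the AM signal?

In AM (double-sideband), the bandwidth is twice the message frequency.
BW = 2 * f_m = 2 * 16/5 kHz = 32/5 kHz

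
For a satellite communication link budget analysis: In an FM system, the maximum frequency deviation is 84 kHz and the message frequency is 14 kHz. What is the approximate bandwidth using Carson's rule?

Carson's rule: BW = 2*(delta_f + f_m)
= 2*(84 + 14) kHz = 196 kHz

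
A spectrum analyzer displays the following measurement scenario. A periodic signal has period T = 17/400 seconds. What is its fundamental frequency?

The fundamental frequency is the reciprocal of the period.
f = 1/T = 1/(17/400) = 400/17 Hz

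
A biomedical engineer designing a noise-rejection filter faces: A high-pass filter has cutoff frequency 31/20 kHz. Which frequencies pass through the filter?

A high-pass filter passes all frequencies above the cutoff frequency 31/20 kHz and attenuates lower frequencies.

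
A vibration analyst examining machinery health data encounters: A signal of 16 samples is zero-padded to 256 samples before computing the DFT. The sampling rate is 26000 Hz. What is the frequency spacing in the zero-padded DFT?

Original DFT: N = 16, resolution = f_s/N = 26000/16 = 1625 Hz
Zero-padded DFT: N = 256, resolution = f_s/N = 26000/256 = 1625/16 Hz
Zero-padding interpolates the spectrum (finer frequency grid)
but does NOT improve the true spectral resolution (ability to resolve close frequencies).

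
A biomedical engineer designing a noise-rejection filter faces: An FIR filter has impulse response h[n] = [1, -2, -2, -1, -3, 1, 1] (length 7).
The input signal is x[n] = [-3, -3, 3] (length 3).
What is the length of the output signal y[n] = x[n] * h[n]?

For linear convolution, the output length is:
len(y) = len(x) + len(h) - 1 = 3 + 7 - 1 = 9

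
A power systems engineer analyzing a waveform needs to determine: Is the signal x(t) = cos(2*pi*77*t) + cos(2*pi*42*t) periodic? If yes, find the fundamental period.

f1 = 77 Hz, f2 = 42 Hz
Period T1 = 1/77, T2 = 1/42
Ratio T1/T2 = 42/77, which is rational.
The signal is periodic with fundamental period T = 1/GCD(77,42) = 1/7 s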